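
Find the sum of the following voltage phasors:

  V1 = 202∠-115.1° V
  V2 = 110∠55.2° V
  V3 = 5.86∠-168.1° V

Step 1 — Convert each phasor to rectangular form:
  V1 = 202·(cos(-115.1°) + j·sin(-115.1°)) = -85.69 - j182.9 V
  V2 = 110·(cos(55.2°) + j·sin(55.2°)) = 62.78 + j90.33 V
  V3 = 5.86·(cos(-168.1°) + j·sin(-168.1°)) = -5.734 - j1.208 V
Step 2 — Sum components: V_total = -28.64 - j93.81 V.
Step 3 — Convert to polar: |V_total| = 98.08 V, ∠V_total = -107.0°.

V_total = 98.08∠-107.0° V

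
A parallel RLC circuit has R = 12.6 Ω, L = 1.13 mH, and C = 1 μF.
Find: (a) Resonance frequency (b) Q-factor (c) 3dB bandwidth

Step 1 — Resonance: ω₀ = 1/√(LC) = 1/√(0.00113·1e-06) = 2.975e+04 rad/s.
Step 2 — f₀ = ω₀/(2π) = 4735 Hz.
Step 3 — Parallel Q: Q = R/(ω₀L) = 12.6/(2.975e+04·0.00113) = 0.3748.
Step 4 — Bandwidth: Δω = ω₀/Q = 7.937e+04 rad/s; BW = Δω/(2π) = 1.263e+04 Hz.

(a) f₀ = 4735 Hz  (b) Q = 0.3748  (c) BW = 1.263e+04 Hz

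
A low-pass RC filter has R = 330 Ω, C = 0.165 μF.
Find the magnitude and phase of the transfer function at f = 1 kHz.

Step 1 — Angular frequency: ω = 2π·1000 = 6283 rad/s.
Step 2 — Transfer function: H(jω) = 1/(1 + jωRC).
Step 3 — Denominator: 1 + jωRC = 1 + j·6283·330·1.65e-07 = 1 + j0.3421.
Step 4 — H = 0.8952 - j0.3063.
Step 5 — Magnitude: |H| = 0.9462 (-0.5 dB); phase: φ = -18.9°.

|H| = 0.9462 (-0.5 dB), φ = -18.9°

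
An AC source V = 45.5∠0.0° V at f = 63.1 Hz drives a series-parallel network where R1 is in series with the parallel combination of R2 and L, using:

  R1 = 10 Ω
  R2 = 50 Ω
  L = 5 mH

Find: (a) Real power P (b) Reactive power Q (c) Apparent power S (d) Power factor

Step 1 — Angular frequency: ω = 2π·f = 2π·63.1 = 396.5 rad/s.
Step 2 — Component impedances:
  R1: Z = R = 10 Ω
  R2: Z = R = 50 Ω
  L: Z = jωL = j·396.5·0.005 = 0 + j1.982 Ω
Step 3 — Parallel branch: R2 || L = 1/(1/R2 + 1/L) = 0.07847 + j1.979 Ω.
Step 4 — Series with R1: Z_total = R1 + (R2 || L) = 10.08 + j1.979 Ω = 10.27∠11.1° Ω.
Step 5 — Source phasor: V = 45.5∠0.0° V = 45.5 V.
Step 6 — Current: I = V / Z = 4.347 - j0.8537 A = 4.43∠-11.1° A.
Step 7 — Complex power: S = V·I* = 197.8 + j38.84 VA.
Step 8 — Real power: P = Re(S) = 197.8 W.
Step 9 — Reactive power: Q = Im(S) = 38.84 VAR.
Step 10 — Apparent power: |S| = 201.6 VA.
Step 11 — Power factor: PF = P/|S| = 0.9813 (lagging).

(a) P = 197.8 W  (b) Q = 38.84 VAR  (c) S = 201.6 VA  (d) PF = 0.9813 (lagging)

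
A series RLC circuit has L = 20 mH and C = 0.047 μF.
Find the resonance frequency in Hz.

Step 1 — Resonance condition Im(Z)=0 gives ω₀ = 1/√(LC).
Step 2 — ω₀ = 1/√(0.02·4.7e-08) = 3.262e+04 rad/s.
Step 3 — f₀ = ω₀/(2π) = 5191 Hz.

f₀ = 5191 Hz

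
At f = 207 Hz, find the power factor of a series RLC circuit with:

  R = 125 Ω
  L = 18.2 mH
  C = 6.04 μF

Step 1 — Angular frequency: ω = 2π·f = 2π·207 = 1301 rad/s.
Step 2 — Component impedances:
  R: Z = R = 125 Ω
  L: Z = jωL = j·1301·0.0182 = 0 + j23.67 Ω
  C: Z = 1/(jωC) = -j/(ω·C) = 0 - j127.3 Ω
Step 3 — Series combination: Z_total = R + L + C = 125 - j103.6 Ω = 162.4∠-39.7° Ω.
Step 4 — Power factor: PF = cos(φ) = Re(Z)/|Z| = 125/162.367 = 0.7699.
Step 5 — Type: Im(Z) = -103.6 ⇒ leading (phase φ = -39.7°).

PF = 0.7699 (leading, φ = -39.7°)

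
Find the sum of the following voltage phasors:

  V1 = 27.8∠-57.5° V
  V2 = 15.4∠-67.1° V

Step 1 — Convert each phasor to rectangular form:
  V1 = 27.8·(cos(-57.5°) + j·sin(-57.5°)) = 14.94 - j23.45 V
  V2 = 15.4·(cos(-67.1°) + j·sin(-67.1°)) = 5.993 - j14.19 V
Step 2 — Sum components: V_total = 20.93 - j37.63 V.
Step 3 — Convert to polar: |V_total| = 43.06 V, ∠V_total = -60.9°.

V_total = 43.06∠-60.9° V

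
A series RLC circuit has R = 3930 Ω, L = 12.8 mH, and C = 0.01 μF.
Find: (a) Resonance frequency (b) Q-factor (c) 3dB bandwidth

Step 1 — Resonance: ω₀ = 1/√(LC) = 1/√(0.0128·1e-08) = 8.839e+04 rad/s.
Step 2 — f₀ = ω₀/(2π) = 1.407e+04 Hz.
Step 3 — Series Q: Q = ω₀L/R = 8.839e+04·0.0128/3930 = 0.2879.
Step 4 — Bandwidth: Δω = ω₀/Q = 3.07e+05 rad/s; BW = Δω/(2π) = 4.887e+04 Hz.

(a) f₀ = 1.407e+04 Hz  (b) Q = 0.2879  (c) BW = 4.887e+04 Hz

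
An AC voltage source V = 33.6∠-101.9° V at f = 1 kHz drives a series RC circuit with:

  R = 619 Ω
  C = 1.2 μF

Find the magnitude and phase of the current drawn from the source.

Step 1 — Angular frequency: ω = 2π·f = 2π·1000 = 6283 rad/s.
Step 2 — Component impedances:
  R: Z = R = 619 Ω
  C: Z = 1/(jωC) = -j/(ω·C) = 0 - j132.6 Ω
Step 3 — Series combination: Z_total = R + C = 619 - j132.6 Ω = 633∠-12.1° Ω.
Step 4 — Source phasor: V = 33.6∠-101.9° V = -6.928 - j32.88 V.
Step 5 — Ohm's law: I = V / Z_total = (-6.928 - j32.88) / (619 - j132.6) = 0.0001793 - j0.05308 A.
Step 6 — Convert to polar: |I| = 0.05308 A, ∠I = -89.8°.

I = 0.05308∠-89.8° A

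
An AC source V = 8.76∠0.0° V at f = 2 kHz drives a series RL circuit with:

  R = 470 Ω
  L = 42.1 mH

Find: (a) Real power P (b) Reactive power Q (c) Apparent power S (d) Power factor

Step 1 — Angular frequency: ω = 2π·f = 2π·2000 = 1.257e+04 rad/s.
Step 2 — Component impedances:
  R: Z = R = 470 Ω
  L: Z = jωL = j·1.257e+04·0.0421 = 0 + j529 Ω
Step 3 — Series combination: Z_total = R + L = 470 + j529 Ω = 707.7∠48.4° Ω.
Step 4 — Source phasor: V = 8.76∠0.0° V = 8.76 V.
Step 5 — Current: I = V / Z = 0.008221 - j0.009254 A = 0.01238∠-48.4° A.
Step 6 — Complex power: S = V·I* = 0.07202 + j0.08107 VA.
Step 7 — Real power: P = Re(S) = 0.07202 W.
Step 8 — Reactive power: Q = Im(S) = 0.08107 VAR.
Step 9 — Apparent power: |S| = 0.1084 VA.
Step 10 — Power factor: PF = P/|S| = 0.6642 (lagging).

(a) P = 0.07202 W  (b) Q = 0.08107 VAR  (c) S = 0.1084 VA  (d) PF = 0.6642 (lagging)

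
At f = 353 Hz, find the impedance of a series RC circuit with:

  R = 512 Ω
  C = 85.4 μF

Step 1 — Angular frequency: ω = 2π·f = 2π·353 = 2218 rad/s.
Step 2 — Component impedances:
  R: Z = R = 512 Ω
  C: Z = 1/(jωC) = -j/(ω·C) = 0 - j5.279 Ω
Step 3 — Series combination: Z_total = R + C = 512 - j5.279 Ω = 512∠-0.6° Ω.

Z = 512 - j5.279 Ω = 512∠-0.6° Ω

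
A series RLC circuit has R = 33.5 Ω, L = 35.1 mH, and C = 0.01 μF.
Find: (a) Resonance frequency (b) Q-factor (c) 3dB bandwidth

Step 1 — Resonance: ω₀ = 1/√(LC) = 1/√(0.0351·1e-08) = 5.338e+04 rad/s.
Step 2 — f₀ = ω₀/(2π) = 8495 Hz.
Step 3 — Series Q: Q = ω₀L/R = 5.338e+04·0.0351/33.5 = 55.93.
Step 4 — Bandwidth: Δω = ω₀/Q = 954.4 rad/s; BW = Δω/(2π) = 151.9 Hz.

(a) f₀ = 8495 Hz  (b) Q = 55.93  (c) BW = 151.9 Hz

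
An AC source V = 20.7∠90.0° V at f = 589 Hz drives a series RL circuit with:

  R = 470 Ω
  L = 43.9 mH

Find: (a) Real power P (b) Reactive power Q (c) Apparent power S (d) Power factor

Step 1 — Angular frequency: ω = 2π·f = 2π·589 = 3701 rad/s.
Step 2 — Component impedances:
  R: Z = R = 470 Ω
  L: Z = jωL = j·3701·0.0439 = 0 + j162.5 Ω
Step 3 — Series combination: Z_total = R + L = 470 + j162.5 Ω = 497.3∠19.1° Ω.
Step 4 — Source phasor: V = 20.7∠90.0° V = 0 + j20.7 V.
Step 5 — Current: I = V / Z = 0.0136 + j0.03934 A = 0.04163∠70.9° A.
Step 6 — Complex power: S = V·I* = 0.8144 + j0.2815 VA.
Step 7 — Real power: P = Re(S) = 0.8144 W.
Step 8 — Reactive power: Q = Im(S) = 0.2815 VAR.
Step 9 — Apparent power: |S| = 0.8617 VA.
Step 10 — Power factor: PF = P/|S| = 0.9451 (lagging).

(a) P = 0.8144 W  (b) Q = 0.2815 VAR  (c) S = 0.8617 VA  (d) PF = 0.9451 (lagging)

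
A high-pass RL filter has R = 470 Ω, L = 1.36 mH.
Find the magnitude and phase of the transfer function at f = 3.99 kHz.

Step 1 — Angular frequency: ω = 2π·3990 = 2.507e+04 rad/s.
Step 2 — Transfer function: H(jω) = jωL/(R + jωL).
Step 3 — Numerator jωL = j·34.1; denominator R + jωL = 470 + j34.1.
Step 4 — H = 0.005235 + j0.07216.
Step 5 — Magnitude: |H| = 0.07235 (-22.8 dB); phase: φ = 85.9°.

|H| = 0.07235 (-22.8 dB), φ = 85.9°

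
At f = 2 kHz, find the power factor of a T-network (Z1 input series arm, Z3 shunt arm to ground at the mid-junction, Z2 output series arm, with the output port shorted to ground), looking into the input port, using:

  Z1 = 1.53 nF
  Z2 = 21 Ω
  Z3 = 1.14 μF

Step 1 — Angular frequency: ω = 2π·f = 2π·2000 = 1.257e+04 rad/s.
Step 2 — Component impedances:
  Z1: Z = 1/(jωC) = -j/(ω·C) = 0 - j5.201e+04 Ω
  Z2: Z = R = 21 Ω
  Z3: Z = 1/(jωC) = -j/(ω·C) = 0 - j69.8 Ω
Step 3 — With the output port shorted to ground, the output series arm Z2 runs from the junction to ground; the shunt arm Z3 also runs from the junction to ground. They appear in parallel: Z3 || Z2 = 19.26 - j5.793 Ω.
Step 4 — Series with input arm Z1: Z_in = Z1 + (Z3 || Z2) = 19.26 - j5.202e+04 Ω = 5.202e+04∠-90.0° Ω.
Step 5 — Power factor: PF = cos(φ) = Re(Z)/|Z| = 19.26/5.202e+04 = 0.0003702.
Step 6 — Type: Im(Z) = -5.202e+04 ⇒ leading (phase φ = -90.0°).

PF = 0.0003702 (leading, φ = -90.0°)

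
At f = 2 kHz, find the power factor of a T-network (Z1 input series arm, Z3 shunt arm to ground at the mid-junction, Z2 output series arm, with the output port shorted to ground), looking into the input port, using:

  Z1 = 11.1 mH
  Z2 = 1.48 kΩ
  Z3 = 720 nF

Step 1 — Angular frequency: ω = 2π·f = 2π·2000 = 1.257e+04 rad/s.
Step 2 — Component impedances:
  Z1: Z = jωL = j·1.257e+04·0.0111 = 0 + j139.5 Ω
  Z2: Z = R = 1480 Ω
  Z3: Z = 1/(jωC) = -j/(ω·C) = 0 - j110.5 Ω
Step 3 — With the output port shorted to ground, the output series arm Z2 runs from the junction to ground; the shunt arm Z3 also runs from the junction to ground. They appear in parallel: Z3 || Z2 = 8.208 - j109.9 Ω.
Step 4 — Series with input arm Z1: Z_in = Z1 + (Z3 || Z2) = 8.208 + j29.58 Ω = 30.69∠74.5° Ω.
Step 5 — Power factor: PF = cos(φ) = Re(Z)/|Z| = 8.208/30.69 = 0.2674.
Step 6 — Type: Im(Z) = 29.58 ⇒ lagging (phase φ = 74.5°).

PF = 0.2674 (lagging, φ = 74.5°)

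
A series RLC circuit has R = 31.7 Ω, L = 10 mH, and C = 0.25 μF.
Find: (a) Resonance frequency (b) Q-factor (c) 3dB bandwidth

Step 1 — Resonance: ω₀ = 1/√(LC) = 1/√(0.01·2.5e-07) = 2e+04 rad/s.
Step 2 — f₀ = ω₀/(2π) = 3183 Hz.
Step 3 — Series Q: Q = ω₀L/R = 2e+04·0.01/31.7 = 6.309.
Step 4 — Bandwidth: Δω = ω₀/Q = 3170 rad/s; BW = Δω/(2π) = 504.5 Hz.

(a) f₀ = 3183 Hz  (b) Q = 6.309  (c) BW = 504.5 Hz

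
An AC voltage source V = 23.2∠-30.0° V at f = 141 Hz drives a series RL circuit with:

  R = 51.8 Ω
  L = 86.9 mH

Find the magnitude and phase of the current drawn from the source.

Step 1 — Angular frequency: ω = 2π·f = 2π·141 = 885.9 rad/s.
Step 2 — Component impedances:
  R: Z = R = 51.8 Ω
  L: Z = jωL = j·885.9·0.0869 = 0 + j76.99 Ω
Step 3 — Series combination: Z_total = R + L = 51.8 + j76.99 Ω = 92.79∠56.1° Ω.
Step 4 — Source phasor: V = 23.2∠-30.0° V = 20.09 - j11.6 V.
Step 5 — Ohm's law: I = V / Z_total = (20.09 - j11.6) / (51.8 + j76.99) = 0.01715 - j0.2494 A.
Step 6 — Convert to polar: |I| = 0.25 A, ∠I = -86.1°.

I = 0.25∠-86.1° A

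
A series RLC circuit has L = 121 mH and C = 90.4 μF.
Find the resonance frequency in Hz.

Step 1 — Resonance condition Im(Z)=0 gives ω₀ = 1/√(LC).
Step 2 — ω₀ = 1/√(0.121·9.04e-05) = 302.4 rad/s.
Step 3 — f₀ = ω₀/(2π) = 48.12 Hz.

f₀ = 48.12 Hz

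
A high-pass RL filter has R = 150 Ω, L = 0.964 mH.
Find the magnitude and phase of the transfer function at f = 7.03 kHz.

Step 1 — Angular frequency: ω = 2π·7030 = 4.417e+04 rad/s.
Step 2 — Transfer function: H(jω) = jωL/(R + jωL).
Step 3 — Numerator jωL = j·42.58; denominator R + jωL = 150 + j42.58.
Step 4 — H = 0.07457 + j0.2627.
Step 5 — Magnitude: |H| = 0.2731 (-11.3 dB); phase: φ = 74.2°.

|H| = 0.2731 (-11.3 dB), φ = 74.2°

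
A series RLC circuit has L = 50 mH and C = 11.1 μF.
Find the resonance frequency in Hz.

Step 1 — Resonance condition Im(Z)=0 gives ω₀ = 1/√(LC).
Step 2 — ω₀ = 1/√(0.05·1.11e-05) = 1342 rad/s.
Step 3 — f₀ = ω₀/(2π) = 213.6 Hz.

f₀ = 213.6 Hz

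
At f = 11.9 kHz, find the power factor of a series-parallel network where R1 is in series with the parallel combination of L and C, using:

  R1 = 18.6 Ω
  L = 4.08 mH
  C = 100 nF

Step 1 — Angular frequency: ω = 2π·f = 2π·1.19e+04 = 7.477e+04 rad/s.
Step 2 — Component impedances:
  R1: Z = R = 18.6 Ω
  L: Z = jωL = j·7.477e+04·0.00408 = 0 + j305.1 Ω
  C: Z = 1/(jωC) = -j/(ω·C) = 0 - j133.7 Ω
Step 3 — Parallel branch: L || C = 1/(1/L + 1/C) = 0 - j238.2 Ω.
Step 4 — Series with R1: Z_total = R1 + (L || C) = 18.6 - j238.2 Ω = 238.9∠-85.5° Ω.
Step 5 — Power factor: PF = cos(φ) = Re(Z)/|Z| = 18.6/238.9 = 0.07786.
Step 6 — Type: Im(Z) = -238.2 ⇒ leading (phase φ = -85.5°).

PF = 0.07786 (leading, φ = -85.5°)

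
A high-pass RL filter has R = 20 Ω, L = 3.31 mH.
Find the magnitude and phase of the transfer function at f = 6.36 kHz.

Step 1 — Angular frequency: ω = 2π·6360 = 3.996e+04 rad/s.
Step 2 — Transfer function: H(jω) = jωL/(R + jωL).
Step 3 — Numerator jωL = j·132.3; denominator R + jωL = 20 + j132.3.
Step 4 — H = 0.9776 + j0.1478.
Step 5 — Magnitude: |H| = 0.9888 (-0.1 dB); phase: φ = 8.6°.

|H| = 0.9888 (-0.1 dB), φ = 8.6°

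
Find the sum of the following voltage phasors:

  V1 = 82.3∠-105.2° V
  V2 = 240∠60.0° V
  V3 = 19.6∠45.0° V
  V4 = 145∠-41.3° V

Step 1 — Convert each phasor to rectangular form:
  V1 = 82.3·(cos(-105.2°) + j·sin(-105.2°)) = -21.58 - j79.42 V
  V2 = 240·(cos(60.0°) + j·sin(60.0°)) = 120 + j207.8 V
  V3 = 19.6·(cos(45.0°) + j·sin(45.0°)) = 13.86 + j13.86 V
  V4 = 145·(cos(-41.3°) + j·sin(-41.3°)) = 108.9 - j95.7 V
Step 2 — Sum components: V_total = 221.2 + j46.58 V.
Step 3 — Convert to polar: |V_total| = 226.1 V, ∠V_total = 11.9°.

V_total = 226.1∠11.9° V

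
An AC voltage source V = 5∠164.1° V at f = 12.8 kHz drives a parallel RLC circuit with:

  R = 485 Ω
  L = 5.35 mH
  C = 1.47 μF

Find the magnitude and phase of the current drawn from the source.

Step 1 — Angular frequency: ω = 2π·f = 2π·1.28e+04 = 8.042e+04 rad/s.
Step 2 — Component impedances:
  R: Z = R = 485 Ω
  L: Z = jωL = j·8.042e+04·0.00535 = 0 + j430.3 Ω
  C: Z = 1/(jωC) = -j/(ω·C) = 0 - j8.458 Ω
Step 3 — Parallel combination: 1/Z_total = 1/R + 1/L + 1/C; Z_total = 0.1534 - j8.625 Ω = 8.627∠-89.0° Ω.
Step 4 — Source phasor: V = 5∠164.1° V = -4.809 + j1.37 V.
Step 5 — Ohm's law: I = V / Z_total = (-4.809 + j1.37) / (0.1534 - j8.625) = -0.1687 - j0.5545 A.
Step 6 — Convert to polar: |I| = 0.5796 A, ∠I = -106.9°.

I = 0.5796∠-106.9° A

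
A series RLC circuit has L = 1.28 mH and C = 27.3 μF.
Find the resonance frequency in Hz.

Step 1 — Resonance condition Im(Z)=0 gives ω₀ = 1/√(LC).
Step 2 — ω₀ = 1/√(0.00128·2.73e-05) = 5350 rad/s.
Step 3 — f₀ = ω₀/(2π) = 851.4 Hz.

f₀ = 851.4 Hz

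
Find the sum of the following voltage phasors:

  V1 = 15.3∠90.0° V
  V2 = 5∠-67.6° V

Step 1 — Convert each phasor to rectangular form:
  V1 = 15.3·(cos(90.0°) + j·sin(90.0°)) = 0 + j15.3 V
  V2 = 5·(cos(-67.6°) + j·sin(-67.6°)) = 1.905 - j4.623 V
Step 2 — Sum components: V_total = 1.905 + j10.68 V.
Step 3 — Convert to polar: |V_total| = 10.85 V, ∠V_total = 79.9°.

V_total = 10.85∠79.9° V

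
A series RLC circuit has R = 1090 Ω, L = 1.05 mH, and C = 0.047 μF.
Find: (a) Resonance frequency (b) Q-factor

Step 1 — Resonance condition Im(Z)=0 gives ω₀ = 1/√(LC).
Step 2 — ω₀ = 1/√(0.00105·4.7e-08) = 1.423e+05 rad/s.
Step 3 — f₀ = ω₀/(2π) = 2.266e+04 Hz.
Step 4 — Series Q: Q = ω₀L/R = 1.423e+05·0.00105/1090 = 0.1371.

(a) f₀ = 2.266e+04 Hz  (b) Q = 0.1371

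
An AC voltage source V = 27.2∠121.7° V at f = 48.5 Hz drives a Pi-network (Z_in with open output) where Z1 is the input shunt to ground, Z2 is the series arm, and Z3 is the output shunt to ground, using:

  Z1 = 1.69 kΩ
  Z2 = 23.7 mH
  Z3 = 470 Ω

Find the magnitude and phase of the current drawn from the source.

Step 1 — Angular frequency: ω = 2π·f = 2π·48.5 = 304.7 rad/s.
Step 2 — Component impedances:
  Z1: Z = R = 1690 Ω
  Z2: Z = jωL = j·304.7·0.0237 = 0 + j7.222 Ω
  Z3: Z = R = 470 Ω
Step 3 — With open output, the series arm Z2 and the output shunt Z3 appear in series to ground: Z2 + Z3 = 470 + j7.222 Ω.
Step 4 — Parallel with input shunt Z1: Z_in = Z1 || (Z2 + Z3) = 367.7 + j4.421 Ω = 367.8∠0.7° Ω.
Step 5 — Source phasor: V = 27.2∠121.7° V = -14.29 + j23.14 V.
Step 6 — Ohm's law: I = V / Z_total = (-14.29 + j23.14) / (367.7 + j4.421) = -0.0381 + j0.06339 A.
Step 7 — Convert to polar: |I| = 0.07396 A, ∠I = 121.0°.

I = 0.07396∠121.0° A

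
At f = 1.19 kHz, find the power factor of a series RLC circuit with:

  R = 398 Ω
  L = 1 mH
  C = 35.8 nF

Step 1 — Angular frequency: ω = 2π·f = 2π·1190 = 7477 rad/s.
Step 2 — Component impedances:
  R: Z = R = 398 Ω
  L: Z = jωL = j·7477·0.001 = 0 + j7.477 Ω
  C: Z = 1/(jωC) = -j/(ω·C) = 0 - j3736 Ω
Step 3 — Series combination: Z_total = R + L + C = 398 - j3728 Ω = 3750∠-83.9° Ω.
Step 4 — Power factor: PF = cos(φ) = Re(Z)/|Z| = 398/3750 = 0.1061.
Step 5 — Type: Im(Z) = -3728 ⇒ leading (phase φ = -83.9°).

PF = 0.1061 (leading, φ = -83.9°)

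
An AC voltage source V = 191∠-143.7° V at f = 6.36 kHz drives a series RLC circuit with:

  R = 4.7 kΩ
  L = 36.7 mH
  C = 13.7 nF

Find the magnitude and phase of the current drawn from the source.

Step 1 — Angular frequency: ω = 2π·f = 2π·6360 = 3.996e+04 rad/s.
Step 2 — Component impedances:
  R: Z = R = 4700 Ω
  L: Z = jωL = j·3.996e+04·0.0367 = 0 + j1467 Ω
  C: Z = 1/(jωC) = -j/(ω·C) = 0 - j1827 Ω
Step 3 — Series combination: Z_total = R + L + C = 4700 - j360 Ω = 4714∠-4.4° Ω.
Step 4 — Source phasor: V = 191∠-143.7° V = -153.9 - j113.1 V.
Step 5 — Ohm's law: I = V / Z_total = (-153.9 - j113.1) / (4700 - j360) = -0.03073 - j0.02641 A.
Step 6 — Convert to polar: |I| = 0.04052 A, ∠I = -139.3°.

I = 0.04052∠-139.3° A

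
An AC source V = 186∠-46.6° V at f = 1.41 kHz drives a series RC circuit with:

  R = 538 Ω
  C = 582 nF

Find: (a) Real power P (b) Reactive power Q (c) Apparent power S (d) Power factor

Step 1 — Angular frequency: ω = 2π·f = 2π·1410 = 8859 rad/s.
Step 2 — Component impedances:
  R: Z = R = 538 Ω
  C: Z = 1/(jωC) = -j/(ω·C) = 0 - j193.9 Ω
Step 3 — Series combination: Z_total = R + C = 538 - j193.9 Ω = 571.9∠-19.8° Ω.
Step 4 — Source phasor: V = 186∠-46.6° V = 127.8 - j135.1 V.
Step 5 — Current: I = V / Z = 0.2904 - j0.1465 A = 0.3252∠-26.8° A.
Step 6 — Complex power: S = V·I* = 56.91 - j20.52 VA.
Step 7 — Real power: P = Re(S) = 56.91 W.
Step 8 — Reactive power: Q = Im(S) = -20.52 VAR.
Step 9 — Apparent power: |S| = 60.49 VA.
Step 10 — Power factor: PF = P/|S| = 0.9407 (leading).

(a) P = 56.91 W  (b) Q = -20.52 VAR  (c) S = 60.49 VA  (d) PF = 0.9407 (leading)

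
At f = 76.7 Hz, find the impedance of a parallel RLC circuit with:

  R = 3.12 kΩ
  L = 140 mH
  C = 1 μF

Step 1 — Angular frequency: ω = 2π·f = 2π·76.7 = 481.9 rad/s.
Step 2 — Component impedances:
  R: Z = R = 3120 Ω
  L: Z = jωL = j·481.9·0.14 = 0 + j67.47 Ω
  C: Z = 1/(jωC) = -j/(ω·C) = 0 - j2075 Ω
Step 3 — Parallel combination: 1/Z_total = 1/R + 1/L + 1/C; Z_total = 1.558 + j69.7 Ω = 69.72∠88.7° Ω.

Z = 1.558 + j69.7 Ω = 69.72∠88.7° Ω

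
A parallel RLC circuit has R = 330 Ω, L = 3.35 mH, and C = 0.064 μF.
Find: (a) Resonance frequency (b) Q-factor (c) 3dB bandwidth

Step 1 — Resonance: ω₀ = 1/√(LC) = 1/√(0.00335·6.4e-08) = 6.829e+04 rad/s.
Step 2 — f₀ = ω₀/(2π) = 1.087e+04 Hz.
Step 3 — Parallel Q: Q = R/(ω₀L) = 330/(6.829e+04·0.00335) = 1.442.
Step 4 — Bandwidth: Δω = ω₀/Q = 4.735e+04 rad/s; BW = Δω/(2π) = 7536 Hz.

(a) f₀ = 1.087e+04 Hz  (b) Q = 1.442  (c) BW = 7536 Hz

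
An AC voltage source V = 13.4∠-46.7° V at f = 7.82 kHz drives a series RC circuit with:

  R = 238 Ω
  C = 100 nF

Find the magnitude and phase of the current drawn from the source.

Step 1 — Angular frequency: ω = 2π·f = 2π·7820 = 4.913e+04 rad/s.
Step 2 — Component impedances:
  R: Z = R = 238 Ω
  C: Z = 1/(jωC) = -j/(ω·C) = 0 - j203.5 Ω
Step 3 — Series combination: Z_total = R + C = 238 - j203.5 Ω = 313.2∠-40.5° Ω.
Step 4 — Source phasor: V = 13.4∠-46.7° V = 9.19 - j9.752 V.
Step 5 — Ohm's law: I = V / Z_total = (9.19 - j9.752) / (238 - j203.5) = 0.04254 - j0.004595 A.
Step 6 — Convert to polar: |I| = 0.04279 A, ∠I = -6.2°.

I = 0.04279∠-6.2° A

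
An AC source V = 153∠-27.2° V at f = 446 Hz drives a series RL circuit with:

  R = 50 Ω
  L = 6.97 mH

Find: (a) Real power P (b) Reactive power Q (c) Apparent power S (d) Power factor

Step 1 — Angular frequency: ω = 2π·f = 2π·446 = 2802 rad/s.
Step 2 — Component impedances:
  R: Z = R = 50 Ω
  L: Z = jωL = j·2802·0.00697 = 0 + j19.53 Ω
Step 3 — Series combination: Z_total = R + L = 50 + j19.53 Ω = 53.68∠21.3° Ω.
Step 4 — Source phasor: V = 153∠-27.2° V = 136.1 - j69.94 V.
Step 5 — Current: I = V / Z = 1.887 - j2.136 A = 2.85∠-48.5° A.
Step 6 — Complex power: S = V·I* = 406.2 + j158.7 VA.
Step 7 — Real power: P = Re(S) = 406.2 W.
Step 8 — Reactive power: Q = Im(S) = 158.7 VAR.
Step 9 — Apparent power: |S| = 436.1 VA.
Step 10 — Power factor: PF = P/|S| = 0.9315 (lagging).

(a) P = 406.2 W  (b) Q = 158.7 VAR  (c) S = 436.1 VA  (d) PF = 0.9315 (lagging)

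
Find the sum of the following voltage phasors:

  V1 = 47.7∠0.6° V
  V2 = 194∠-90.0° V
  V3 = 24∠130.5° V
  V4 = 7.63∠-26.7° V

Step 1 — Convert each phasor to rectangular form:
  V1 = 47.7·(cos(0.6°) + j·sin(0.6°)) = 47.7 + j0.4995 V
  V2 = 194·(cos(-90.0°) + j·sin(-90.0°)) = 0 - j194 V
  V3 = 24·(cos(130.5°) + j·sin(130.5°)) = -15.59 + j18.25 V
  V4 = 7.63·(cos(-26.7°) + j·sin(-26.7°)) = 6.816 - j3.428 V
Step 2 — Sum components: V_total = 38.93 - j178.7 V.
Step 3 — Convert to polar: |V_total| = 182.9 V, ∠V_total = -77.7°.

V_total = 182.9∠-77.7° V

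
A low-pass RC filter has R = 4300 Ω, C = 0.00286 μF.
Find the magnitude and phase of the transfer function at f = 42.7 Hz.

Step 1 — Angular frequency: ω = 2π·42.7 = 268.3 rad/s.
Step 2 — Transfer function: H(jω) = 1/(1 + jωRC).
Step 3 — Denominator: 1 + jωRC = 1 + j·268.3·4300·2.86e-09 = 1 + j0.003299.
Step 4 — H = 1 - j0.003299.
Step 5 — Magnitude: |H| = 1 (-0.0 dB); phase: φ = -0.2°.

|H| = 1 (-0.0 dB), φ = -0.2°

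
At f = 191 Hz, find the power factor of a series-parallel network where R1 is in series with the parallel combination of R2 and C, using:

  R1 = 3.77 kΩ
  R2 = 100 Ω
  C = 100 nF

Step 1 — Angular frequency: ω = 2π·f = 2π·191 = 1200 rad/s.
Step 2 — Component impedances:
  R1: Z = R = 3770 Ω
  R2: Z = R = 100 Ω
  C: Z = 1/(jωC) = -j/(ω·C) = 0 - j8333 Ω
Step 3 — Parallel branch: R2 || C = 1/(1/R2 + 1/C) = 99.99 - j1.2 Ω.
Step 4 — Series with R1: Z_total = R1 + (R2 || C) = 3870 - j1.2 Ω = 3870∠-0.0° Ω.
Step 5 — Power factor: PF = cos(φ) = Re(Z)/|Z| = 3870/3870 = 1.
Step 6 — Type: Im(Z) = -1.2 ⇒ leading (phase φ = -0.0°).

PF = 1 (leading, φ = -0.0°)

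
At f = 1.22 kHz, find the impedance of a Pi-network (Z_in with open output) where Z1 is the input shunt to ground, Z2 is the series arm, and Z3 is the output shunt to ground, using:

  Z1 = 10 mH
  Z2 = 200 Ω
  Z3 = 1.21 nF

Step 1 — Angular frequency: ω = 2π·f = 2π·1220 = 7665 rad/s.
Step 2 — Component impedances:
  Z1: Z = jωL = j·7665·0.01 = 0 + j76.65 Ω
  Z2: Z = R = 200 Ω
  Z3: Z = 1/(jωC) = -j/(ω·C) = 0 - j1.078e+05 Ω
Step 3 — With open output, the series arm Z2 and the output shunt Z3 appear in series to ground: Z2 + Z3 = 200 - j1.078e+05 Ω.
Step 4 — Parallel with input shunt Z1: Z_in = Z1 || (Z2 + Z3) = 0.0001012 + j76.71 Ω = 76.71∠90.0° Ω.

Z = 0.0001012 + j76.71 Ω = 76.71∠90.0° Ω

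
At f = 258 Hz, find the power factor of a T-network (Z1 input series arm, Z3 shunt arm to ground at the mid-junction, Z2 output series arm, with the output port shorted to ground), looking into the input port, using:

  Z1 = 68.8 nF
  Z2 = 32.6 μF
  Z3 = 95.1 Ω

Step 1 — Angular frequency: ω = 2π·f = 2π·258 = 1621 rad/s.
Step 2 — Component impedances:
  Z1: Z = 1/(jωC) = -j/(ω·C) = 0 - j8966 Ω
  Z2: Z = 1/(jωC) = -j/(ω·C) = 0 - j18.92 Ω
  Z3: Z = R = 95.1 Ω
Step 3 — With the output port shorted to ground, the output series arm Z2 runs from the junction to ground; the shunt arm Z3 also runs from the junction to ground. They appear in parallel: Z3 || Z2 = 3.622 - j18.2 Ω.
Step 4 — Series with input arm Z1: Z_in = Z1 + (Z3 || Z2) = 3.622 - j8984 Ω = 8984∠-90.0° Ω.
Step 5 — Power factor: PF = cos(φ) = Re(Z)/|Z| = 3.6218/8984.5 = 0.0004031.
Step 6 — Type: Im(Z) = -8984 ⇒ leading (phase φ = -90.0°).

PF = 0.0004031 (leading, φ = -90.0°)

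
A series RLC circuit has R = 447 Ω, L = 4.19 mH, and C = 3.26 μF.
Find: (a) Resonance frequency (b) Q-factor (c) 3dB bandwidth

Step 1 — Resonance condition Im(Z)=0 gives ω₀ = 1/√(LC).
Step 2 — ω₀ = 1/√(0.00419·3.26e-06) = 8556 rad/s.
Step 3 — f₀ = ω₀/(2π) = 1362 Hz.
Step 4 — Series Q: Q = ω₀L/R = 8556·0.00419/447 = 0.0802.
Step 5 — 3dB bandwidth: Δω = ω₀/Q = 1.067e+05 rad/s; BW = Δω/(2π) = 1.698e+04 Hz.

(a) f₀ = 1362 Hz  (b) Q = 0.0802  (c) BW = 1.698e+04 Hz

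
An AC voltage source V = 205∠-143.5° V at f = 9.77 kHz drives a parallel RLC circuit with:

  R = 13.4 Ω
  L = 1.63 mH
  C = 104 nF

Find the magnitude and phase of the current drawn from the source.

Step 1 — Angular frequency: ω = 2π·f = 2π·9770 = 6.139e+04 rad/s.
Step 2 — Component impedances:
  R: Z = R = 13.4 Ω
  L: Z = jωL = j·6.139e+04·0.00163 = 0 + j100.1 Ω
  C: Z = 1/(jωC) = -j/(ω·C) = 0 - j156.6 Ω
Step 3 — Parallel combination: 1/Z_total = 1/R + 1/L + 1/C; Z_total = 13.37 + j0.6467 Ω = 13.38∠2.8° Ω.
Step 4 — Source phasor: V = 205∠-143.5° V = -164.8 - j121.9 V.
Step 5 — Ohm's law: I = V / Z_total = (-164.8 - j121.9) / (13.37 + j0.6467) = -12.74 - j8.505 A.
Step 6 — Convert to polar: |I| = 15.32 A, ∠I = -146.3°.

I = 15.32∠-146.3° A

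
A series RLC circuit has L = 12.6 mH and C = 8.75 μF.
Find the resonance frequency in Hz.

Step 1 — Resonance condition Im(Z)=0 gives ω₀ = 1/√(LC).
Step 2 — ω₀ = 1/√(0.0126·8.75e-06) = 3012 rad/s.
Step 3 — f₀ = ω₀/(2π) = 479.3 Hz.

f₀ = 479.3 Hz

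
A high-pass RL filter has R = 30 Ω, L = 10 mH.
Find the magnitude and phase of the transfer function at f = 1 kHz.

Step 1 — Angular frequency: ω = 2π·1000 = 6283 rad/s.
Step 2 — Transfer function: H(jω) = jωL/(R + jωL).
Step 3 — Numerator jωL = j·62.83; denominator R + jωL = 30 + j62.83.
Step 4 — H = 0.8144 + j0.3888.
Step 5 — Magnitude: |H| = 0.9024 (-0.9 dB); phase: φ = 25.5°.

|H| = 0.9024 (-0.9 dB), φ = 25.5°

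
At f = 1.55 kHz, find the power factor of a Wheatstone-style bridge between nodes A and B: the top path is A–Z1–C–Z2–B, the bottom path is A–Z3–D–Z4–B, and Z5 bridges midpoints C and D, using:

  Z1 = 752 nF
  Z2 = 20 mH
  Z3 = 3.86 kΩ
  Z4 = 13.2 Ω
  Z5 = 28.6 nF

Step 1 — Angular frequency: ω = 2π·f = 2π·1550 = 9739 rad/s.
Step 2 — Component impedances:
  Z1: Z = 1/(jωC) = -j/(ω·C) = 0 - j136.5 Ω
  Z2: Z = jωL = j·9739·0.02 = 0 + j194.8 Ω
  Z3: Z = R = 3860 Ω
  Z4: Z = R = 13.2 Ω
  Z5: Z = 1/(jωC) = -j/(ω·C) = 0 - j3590 Ω
Step 3 — Bridge requires nodal analysis (the Z5 bridge couples midpoints C and D, so the two paths cannot be reduced to a simple series/parallel combination). Setting node B to ground and injecting 1 A at node A, the 3-node admittance system at A, C, D solves to V_A = Z_AB = 1.286 + j69.36 Ω = 69.37∠88.9° Ω.
Step 4 — Power factor: PF = cos(φ) = Re(Z)/|Z| = 1.2856/69.37 = 0.01853.
Step 5 — Type: Im(Z) = 69.36 ⇒ lagging (phase φ = 88.9°).

PF = 0.01853 (lagging, φ = 88.9°)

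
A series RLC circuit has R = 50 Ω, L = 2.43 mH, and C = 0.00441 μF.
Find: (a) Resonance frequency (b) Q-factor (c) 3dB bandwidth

Step 1 — Resonance condition Im(Z)=0 gives ω₀ = 1/√(LC).
Step 2 — ω₀ = 1/√(0.00243·4.41e-09) = 3.055e+05 rad/s.
Step 3 — f₀ = ω₀/(2π) = 4.862e+04 Hz.
Step 4 — Series Q: Q = ω₀L/R = 3.055e+05·0.00243/50 = 14.85.
Step 5 — 3dB bandwidth: Δω = ω₀/Q = 2.058e+04 rad/s; BW = Δω/(2π) = 3275 Hz.

(a) f₀ = 4.862e+04 Hz  (b) Q = 14.85  (c) BW = 3275 Hz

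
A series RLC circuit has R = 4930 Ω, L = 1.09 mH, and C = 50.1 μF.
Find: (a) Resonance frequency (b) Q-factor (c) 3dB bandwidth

Step 1 — Resonance: ω₀ = 1/√(LC) = 1/√(0.00109·5.01e-05) = 4279 rad/s.
Step 2 — f₀ = ω₀/(2π) = 681.1 Hz.
Step 3 — Series Q: Q = ω₀L/R = 4279·0.00109/4930 = 0.0009461.
Step 4 — Bandwidth: Δω = ω₀/Q = 4.523e+06 rad/s; BW = Δω/(2π) = 7.198e+05 Hz.

(a) f₀ = 681.1 Hz  (b) Q = 0.0009461  (c) BW = 7.198e+05 Hz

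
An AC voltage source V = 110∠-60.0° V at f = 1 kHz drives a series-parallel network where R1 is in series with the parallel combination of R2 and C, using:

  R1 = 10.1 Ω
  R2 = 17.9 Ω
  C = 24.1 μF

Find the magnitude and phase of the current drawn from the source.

Step 1 — Angular frequency: ω = 2π·f = 2π·1000 = 6283 rad/s.
Step 2 — Component impedances:
  R1: Z = R = 10.1 Ω
  R2: Z = R = 17.9 Ω
  C: Z = 1/(jωC) = -j/(ω·C) = 0 - j6.604 Ω
Step 3 — Parallel branch: R2 || C = 1/(1/R2 + 1/C) = 2.145 - j5.813 Ω.
Step 4 — Series with R1: Z_total = R1 + (R2 || C) = 12.24 - j5.813 Ω = 13.55∠-25.4° Ω.
Step 5 — Source phasor: V = 110∠-60.0° V = 55 - j95.26 V.
Step 6 — Ohm's law: I = V / Z_total = (55 - j95.26) / (12.24 - j5.813) = 6.68 - j4.609 A.
Step 7 — Convert to polar: |I| = 8.116 A, ∠I = -34.6°.

I = 8.116∠-34.6° A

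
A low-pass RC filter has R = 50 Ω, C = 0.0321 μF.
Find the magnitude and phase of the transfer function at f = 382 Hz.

Step 1 — Angular frequency: ω = 2π·382 = 2400 rad/s.
Step 2 — Transfer function: H(jω) = 1/(1 + jωRC).
Step 3 — Denominator: 1 + jωRC = 1 + j·2400·50·3.21e-08 = 1 + j0.003852.
Step 4 — H = 1 - j0.003852.
Step 5 — Magnitude: |H| = 1 (-0.0 dB); phase: φ = -0.2°.

|H| = 1 (-0.0 dB), φ = -0.2°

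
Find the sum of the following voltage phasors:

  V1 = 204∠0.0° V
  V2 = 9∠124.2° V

Step 1 — Convert each phasor to rectangular form:
  V1 = 204·(cos(0.0°) + j·sin(0.0°)) = 204 V
  V2 = 9·(cos(124.2°) + j·sin(124.2°)) = -5.059 + j7.444 V
Step 2 — Sum components: V_total = 198.9 + j7.444 V.
Step 3 — Convert to polar: |V_total| = 199.1 V, ∠V_total = 2.1°.

V_total = 199.1∠2.1° V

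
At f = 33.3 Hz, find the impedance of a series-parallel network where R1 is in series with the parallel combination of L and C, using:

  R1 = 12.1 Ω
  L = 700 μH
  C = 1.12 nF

Step 1 — Angular frequency: ω = 2π·f = 2π·33.3 = 209.2 rad/s.
Step 2 — Component impedances:
  R1: Z = R = 12.1 Ω
  L: Z = jωL = j·209.2·0.0007 = 0 + j0.1465 Ω
  C: Z = 1/(jωC) = -j/(ω·C) = 0 - j4.267e+06 Ω
Step 3 — Parallel branch: L || C = 1/(1/L + 1/C) = 0 + j0.1465 Ω.
Step 4 — Series with R1: Z_total = R1 + (L || C) = 12.1 + j0.1465 Ω = 12.1∠0.7° Ω.

Z = 12.1 + j0.1465 Ω = 12.1∠0.7° Ω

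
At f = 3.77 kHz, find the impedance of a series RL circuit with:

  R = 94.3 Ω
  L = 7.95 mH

Step 1 — Angular frequency: ω = 2π·f = 2π·3770 = 2.369e+04 rad/s.
Step 2 — Component impedances:
  R: Z = R = 94.3 Ω
  L: Z = jωL = j·2.369e+04·0.00795 = 0 + j188.3 Ω
Step 3 — Series combination: Z_total = R + L = 94.3 + j188.3 Ω = 210.6∠63.4° Ω.

Z = 94.3 + j188.3 Ω = 210.6∠63.4° Ω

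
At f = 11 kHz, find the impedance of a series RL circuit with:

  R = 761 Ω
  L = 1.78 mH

Step 1 — Angular frequency: ω = 2π·f = 2π·1.1e+04 = 6.912e+04 rad/s.
Step 2 — Component impedances:
  R: Z = R = 761 Ω
  L: Z = jωL = j·6.912e+04·0.00178 = 0 + j123 Ω
Step 3 — Series combination: Z_total = R + L = 761 + j123 Ω = 770.9∠9.2° Ω.

Z = 761 + j123 Ω = 770.9∠9.2° Ω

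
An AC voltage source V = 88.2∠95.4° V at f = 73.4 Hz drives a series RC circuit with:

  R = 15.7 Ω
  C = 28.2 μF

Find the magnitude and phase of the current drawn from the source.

Step 1 — Angular frequency: ω = 2π·f = 2π·73.4 = 461.2 rad/s.
Step 2 — Component impedances:
  R: Z = R = 15.7 Ω
  C: Z = 1/(jωC) = -j/(ω·C) = 0 - j76.89 Ω
Step 3 — Series combination: Z_total = R + C = 15.7 - j76.89 Ω = 78.48∠-78.5° Ω.
Step 4 — Source phasor: V = 88.2∠95.4° V = -8.3 + j87.81 V.
Step 5 — Ohm's law: I = V / Z_total = (-8.3 + j87.81) / (15.7 - j76.89) = -1.117 + j0.1202 A.
Step 6 — Convert to polar: |I| = 1.124 A, ∠I = 173.9°.

I = 1.124∠173.9° A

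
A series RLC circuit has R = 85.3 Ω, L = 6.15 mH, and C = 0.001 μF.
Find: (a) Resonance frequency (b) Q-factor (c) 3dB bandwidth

Step 1 — Resonance: ω₀ = 1/√(LC) = 1/√(0.00615·1e-09) = 4.032e+05 rad/s.
Step 2 — f₀ = ω₀/(2π) = 6.418e+04 Hz.
Step 3 — Series Q: Q = ω₀L/R = 4.032e+05·0.00615/85.3 = 29.07.
Step 4 — Bandwidth: Δω = ω₀/Q = 1.387e+04 rad/s; BW = Δω/(2π) = 2207 Hz.

(a) f₀ = 6.418e+04 Hz  (b) Q = 29.07  (c) BW = 2207 Hz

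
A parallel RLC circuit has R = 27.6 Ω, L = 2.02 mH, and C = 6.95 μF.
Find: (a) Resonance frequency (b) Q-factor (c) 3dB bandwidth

Step 1 — Resonance: ω₀ = 1/√(LC) = 1/√(0.00202·6.95e-06) = 8440 rad/s.
Step 2 — f₀ = ω₀/(2π) = 1343 Hz.
Step 3 — Parallel Q: Q = R/(ω₀L) = 27.6/(8440·0.00202) = 1.619.
Step 4 — Bandwidth: Δω = ω₀/Q = 5213 rad/s; BW = Δω/(2π) = 829.7 Hz.

(a) f₀ = 1343 Hz  (b) Q = 1.619  (c) BW = 829.7 Hz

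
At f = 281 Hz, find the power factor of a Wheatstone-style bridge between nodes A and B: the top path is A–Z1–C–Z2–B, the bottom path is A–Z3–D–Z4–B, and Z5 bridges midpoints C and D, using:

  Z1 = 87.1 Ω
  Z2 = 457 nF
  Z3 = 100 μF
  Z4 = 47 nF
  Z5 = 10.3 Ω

Step 1 — Angular frequency: ω = 2π·f = 2π·281 = 1766 rad/s.
Step 2 — Component impedances:
  Z1: Z = R = 87.1 Ω
  Z2: Z = 1/(jωC) = -j/(ω·C) = 0 - j1239 Ω
  Z3: Z = 1/(jωC) = -j/(ω·C) = 0 - j5.664 Ω
  Z4: Z = 1/(jωC) = -j/(ω·C) = 0 - j1.205e+04 Ω
  Z5: Z = R = 10.3 Ω
Step 3 — Bridge requires nodal analysis (the Z5 bridge couples midpoints C and D, so the two paths cannot be reduced to a simple series/parallel combination). Setting node B to ground and injecting 1 A at node A, the 3-node admittance system at A, C, D solves to V_A = Z_AB = 7.842 - j1128 Ω = 1128∠-89.6° Ω.
Step 4 — Power factor: PF = cos(φ) = Re(Z)/|Z| = 7.84198/1128.43 = 0.006949.
Step 5 — Type: Im(Z) = -1128 ⇒ leading (phase φ = -89.6°).

PF = 0.006949 (leading, φ = -89.6°)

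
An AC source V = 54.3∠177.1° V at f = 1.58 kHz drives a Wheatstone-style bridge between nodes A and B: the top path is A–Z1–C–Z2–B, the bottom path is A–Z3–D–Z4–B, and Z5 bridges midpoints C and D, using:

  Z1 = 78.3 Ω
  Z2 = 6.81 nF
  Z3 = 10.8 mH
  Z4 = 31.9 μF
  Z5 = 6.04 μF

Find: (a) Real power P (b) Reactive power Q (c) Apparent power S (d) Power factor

Step 1 — Angular frequency: ω = 2π·f = 2π·1580 = 9927 rad/s.
Step 2 — Component impedances:
  Z1: Z = R = 78.3 Ω
  Z2: Z = 1/(jωC) = -j/(ω·C) = 0 - j1.479e+04 Ω
  Z3: Z = jωL = j·9927·0.0108 = 0 + j107.2 Ω
  Z4: Z = 1/(jωC) = -j/(ω·C) = 0 - j3.158 Ω
  Z5: Z = 1/(jωC) = -j/(ω·C) = 0 - j16.68 Ω
Step 3 — Bridge requires nodal analysis (the Z5 bridge couples midpoints C and D, so the two paths cannot be reduced to a simple series/parallel combination). Setting node B to ground and injecting 1 A at node A, the 3-node admittance system at A, C, D solves to V_A = Z_AB = 62.8 + j31.43 Ω = 70.23∠26.6° Ω.
Step 4 — Source phasor: V = 54.3∠177.1° V = -54.23 + j2.747 V.
Step 5 — Current: I = V / Z = -0.6731 + j0.3806 A = 0.7732∠150.5° A.
Step 6 — Complex power: S = V·I* = 37.55 + j18.79 VA.
Step 7 — Real power: P = Re(S) = 37.55 W.
Step 8 — Reactive power: Q = Im(S) = 18.79 VAR.
Step 9 — Apparent power: |S| = 41.99 VA.
Step 10 — Power factor: PF = P/|S| = 0.8943 (lagging).

(a) P = 37.55 W  (b) Q = 18.79 VAR  (c) S = 41.99 VA  (d) PF = 0.8943 (lagging)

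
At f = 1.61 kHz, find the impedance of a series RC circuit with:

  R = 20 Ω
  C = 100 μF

Step 1 — Angular frequency: ω = 2π·f = 2π·1610 = 1.012e+04 rad/s.
Step 2 — Component impedances:
  R: Z = R = 20 Ω
  C: Z = 1/(jωC) = -j/(ω·C) = 0 - j0.9885 Ω
Step 3 — Series combination: Z_total = R + C = 20 - j0.9885 Ω = 20.02∠-2.8° Ω.

Z = 20 - j0.9885 Ω = 20.02∠-2.8° Ω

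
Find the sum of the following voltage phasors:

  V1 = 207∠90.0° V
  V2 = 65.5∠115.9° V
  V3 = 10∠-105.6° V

Step 1 — Convert each phasor to rectangular form:
  V1 = 207·(cos(90.0°) + j·sin(90.0°)) = 0 + j207 V
  V2 = 65.5·(cos(115.9°) + j·sin(115.9°)) = -28.61 + j58.92 V
  V3 = 10·(cos(-105.6°) + j·sin(-105.6°)) = -2.689 - j9.632 V
Step 2 — Sum components: V_total = -31.3 + j256.3 V.
Step 3 — Convert to polar: |V_total| = 258.2 V, ∠V_total = 97.0°.

V_total = 258.2∠97.0° V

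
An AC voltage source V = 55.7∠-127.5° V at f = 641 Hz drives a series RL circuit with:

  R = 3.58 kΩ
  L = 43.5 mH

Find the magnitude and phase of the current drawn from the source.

Step 1 — Angular frequency: ω = 2π·f = 2π·641 = 4028 rad/s.
Step 2 — Component impedances:
  R: Z = R = 3580 Ω
  L: Z = jωL = j·4028·0.0435 = 0 + j175.2 Ω
Step 3 — Series combination: Z_total = R + L = 3580 + j175.2 Ω = 3584∠2.8° Ω.
Step 4 — Source phasor: V = 55.7∠-127.5° V = -33.91 - j44.19 V.
Step 5 — Ohm's law: I = V / Z_total = (-33.91 - j44.19) / (3580 + j175.2) = -0.01005 - j0.01185 A.
Step 6 — Convert to polar: |I| = 0.01554 A, ∠I = -130.3°.

I = 0.01554∠-130.3° A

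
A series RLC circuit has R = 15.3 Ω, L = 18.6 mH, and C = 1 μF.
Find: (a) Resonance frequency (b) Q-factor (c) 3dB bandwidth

Step 1 — Resonance: ω₀ = 1/√(LC) = 1/√(0.0186·1e-06) = 7332 rad/s.
Step 2 — f₀ = ω₀/(2π) = 1167 Hz.
Step 3 — Series Q: Q = ω₀L/R = 7332·0.0186/15.3 = 8.914.
Step 4 — Bandwidth: Δω = ω₀/Q = 822.6 rad/s; BW = Δω/(2π) = 130.9 Hz.

(a) f₀ = 1167 Hz  (b) Q = 8.914  (c) BW = 130.9 Hz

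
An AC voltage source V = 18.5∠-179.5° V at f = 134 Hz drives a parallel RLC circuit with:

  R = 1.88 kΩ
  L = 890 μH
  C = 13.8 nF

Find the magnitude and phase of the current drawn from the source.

Step 1 — Angular frequency: ω = 2π·f = 2π·134 = 841.9 rad/s.
Step 2 — Component impedances:
  R: Z = R = 1880 Ω
  L: Z = jωL = j·841.9·0.00089 = 0 + j0.7493 Ω
  C: Z = 1/(jωC) = -j/(ω·C) = 0 - j8.607e+04 Ω
Step 3 — Parallel combination: 1/Z_total = 1/R + 1/L + 1/C; Z_total = 0.0002987 + j0.7493 Ω = 0.7493∠90.0° Ω.
Step 4 — Source phasor: V = 18.5∠-179.5° V = -18.5 - j0.1614 V.
Step 5 — Ohm's law: I = V / Z_total = (-18.5 - j0.1614) / (0.0002987 + j0.7493) = -0.2253 + j24.69 A.
Step 6 — Convert to polar: |I| = 24.69 A, ∠I = 90.5°.

I = 24.69∠90.5° A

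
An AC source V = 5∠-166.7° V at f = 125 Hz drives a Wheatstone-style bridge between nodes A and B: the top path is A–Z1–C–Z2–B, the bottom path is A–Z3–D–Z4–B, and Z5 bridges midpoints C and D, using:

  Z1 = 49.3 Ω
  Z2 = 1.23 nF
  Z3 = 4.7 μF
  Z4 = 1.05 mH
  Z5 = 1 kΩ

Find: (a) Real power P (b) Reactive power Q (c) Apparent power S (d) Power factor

Step 1 — Angular frequency: ω = 2π·f = 2π·125 = 785.4 rad/s.
Step 2 — Component impedances:
  Z1: Z = R = 49.3 Ω
  Z2: Z = 1/(jωC) = -j/(ω·C) = 0 - j1.035e+06 Ω
  Z3: Z = 1/(jωC) = -j/(ω·C) = 0 - j270.9 Ω
  Z4: Z = jωL = j·785.4·0.00105 = 0 + j0.8247 Ω
  Z5: Z = R = 1000 Ω
Step 3 — Bridge requires nodal analysis (the Z5 bridge couples midpoints C and D, so the two paths cannot be reduced to a simple series/parallel combination). Setting node B to ground and injecting 1 A at node A, the 3-node admittance system at A, C, D solves to V_A = Z_AB = 65.54 - j253.1 Ω = 261.4∠-75.5° Ω.
Step 4 — Source phasor: V = 5∠-166.7° V = -4.866 - j1.15 V.
Step 5 — Current: I = V / Z = -0.0004065 - j0.01912 A = 0.01912∠-91.2° A.
Step 6 — Complex power: S = V·I* = 0.02397 - j0.09257 VA.
Step 7 — Real power: P = Re(S) = 0.02397 W.
Step 8 — Reactive power: Q = Im(S) = -0.09257 VAR.
Step 9 — Apparent power: |S| = 0.09562 VA.
Step 10 — Power factor: PF = P/|S| = 0.2507 (leading).

(a) P = 0.02397 W  (b) Q = -0.09257 VAR  (c) S = 0.09562 VA  (d) PF = 0.2507 (leading)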